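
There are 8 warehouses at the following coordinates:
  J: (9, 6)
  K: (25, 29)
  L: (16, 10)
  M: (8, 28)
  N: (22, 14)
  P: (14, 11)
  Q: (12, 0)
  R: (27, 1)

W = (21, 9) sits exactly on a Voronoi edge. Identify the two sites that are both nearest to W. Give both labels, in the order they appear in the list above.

Squared distances from W to each site:
|WJ|² = 144 + 9 = 153
|WK|² = 16 + 400 = 416
|WL|² = 25 + 1 = 26
|WM|² = 169 + 361 = 530
|WN|² = 1 + 25 = 26
|WP|² = 49 + 4 = 53
|WQ|² = 81 + 81 = 162
|WR|² = 36 + 64 = 100
W is equidistant from L and N (both at squared distance 26), and every other site is strictly farther — so W lies on the L–N Voronoi edge.

L and N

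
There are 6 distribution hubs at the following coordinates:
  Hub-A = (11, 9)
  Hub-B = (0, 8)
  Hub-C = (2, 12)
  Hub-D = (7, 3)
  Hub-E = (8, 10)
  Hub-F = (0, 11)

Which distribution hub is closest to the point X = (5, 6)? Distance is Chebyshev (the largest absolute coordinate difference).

Hub-D

d(X, Hub-A) = max(6, 3) = 6
d(X, Hub-B) = max(5, 2) = 5
d(X, Hub-C) = max(3, 6) = 6
d(X, Hub-D) = max(2, 3) = 3
d(X, Hub-E) = max(3, 4) = 4
d(X, Hub-F) = max(5, 5) = 5
Hub-D is nearest.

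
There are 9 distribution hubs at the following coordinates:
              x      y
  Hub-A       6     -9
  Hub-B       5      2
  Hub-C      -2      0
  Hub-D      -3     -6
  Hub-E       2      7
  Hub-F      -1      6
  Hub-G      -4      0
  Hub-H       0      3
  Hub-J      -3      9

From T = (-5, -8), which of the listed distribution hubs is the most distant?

Since √ is increasing, it suffices to compare squared distances:
d²(T, Hub-A) = (-5−6)² + (-8−(-9))² = 121 + 1 = 122
d²(T, Hub-B) = (-5−5)² + (-8−2)² = 100 + 100 = 200
d²(T, Hub-C) = (-5−(-2))² + (-8−0)² = 9 + 64 = 73
d²(T, Hub-D) = (-5−(-3))² + (-8−(-6))² = 4 + 4 = 8
d²(T, Hub-E) = (-5−2)² + (-8−7)² = 49 + 225 = 274
d²(T, Hub-F) = (-5−(-1))² + (-8−6)² = 16 + 196 = 212
d²(T, Hub-G) = (-5−(-4))² + (-8−0)² = 1 + 64 = 65
d²(T, Hub-H) = (-5−0)² + (-8−3)² = 25 + 121 = 146
d²(T, Hub-J) = (-5−(-3))² + (-8−9)² = 4 + 289 = 293
The largest is to Hub-J.

Hub-J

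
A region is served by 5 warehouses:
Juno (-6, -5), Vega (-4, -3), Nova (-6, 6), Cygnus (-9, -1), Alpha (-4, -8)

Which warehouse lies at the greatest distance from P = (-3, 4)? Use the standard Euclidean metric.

Alpha

Squared Euclidean distances:
d²(P, Juno) = (-3−(-6))² + (4−(-5))² = 9 + 81 = 90
d²(P, Vega) = (-3−(-4))² + (4−(-3))² = 1 + 49 = 50
d²(P, Nova) = (-3−(-6))² + (4−6)² = 9 + 4 = 13
d²(P, Cygnus) = (-3−(-9))² + (4−(-1))² = 36 + 25 = 61
d²(P, Alpha) = (-3−(-4))² + (4−(-8))² = 1 + 144 = 145
The largest is to Alpha.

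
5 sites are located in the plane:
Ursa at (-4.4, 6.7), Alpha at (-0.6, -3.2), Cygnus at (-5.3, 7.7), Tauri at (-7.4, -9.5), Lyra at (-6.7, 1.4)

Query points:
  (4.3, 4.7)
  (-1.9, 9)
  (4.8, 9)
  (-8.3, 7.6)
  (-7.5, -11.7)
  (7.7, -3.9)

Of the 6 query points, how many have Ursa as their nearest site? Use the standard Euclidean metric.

(4.3, 4.7) — d² to each: Ursa:79.69, Alpha:86.42, Cygnus:101.16, Tauri:338.53, Lyra:131.89 → nearest is Ursa
(-1.9, 9) — d² to each: Ursa:11.54, Alpha:150.53, Cygnus:13.25, Tauri:372.5, Lyra:80.8 → nearest is Ursa
(4.8, 9) — d² to each: Ursa:89.93, Alpha:178, Cygnus:103.7, Tauri:491.09, Lyra:190.01 → nearest is Ursa
(-8.3, 7.6) — d² to each: Ursa:16.02, Alpha:175.93, Cygnus:9.01, Tauri:293.22, Lyra:41 → nearest is Cygnus
(-7.5, -11.7) — d² to each: Ursa:348.17, Alpha:119.86, Cygnus:381.2, Tauri:4.85, Lyra:172.25 → nearest is Tauri
(7.7, -3.9) — d² to each: Ursa:258.77, Alpha:69.38, Cygnus:303.56, Tauri:259.37, Lyra:235.45 → nearest is Alpha
3 of the 6 points have Ursa as nearest.

3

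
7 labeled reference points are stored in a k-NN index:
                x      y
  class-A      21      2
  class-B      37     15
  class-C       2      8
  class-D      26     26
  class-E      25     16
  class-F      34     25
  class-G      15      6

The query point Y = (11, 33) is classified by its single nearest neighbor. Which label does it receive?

Since √ is increasing, it suffices to compare squared distances:
d²(Y, class-A) = 100 + 961 = 1061
d²(Y, class-B) = 676 + 324 = 1000
d²(Y, class-C) = 81 + 625 = 706
d²(Y, class-D) = 225 + 49 = 274
d²(Y, class-E) = 196 + 289 = 485
d²(Y, class-F) = 529 + 64 = 593
d²(Y, class-G) = 16 + 729 = 745
The smallest is to class-D, so Y lies in the Voronoi region of class-D.

class-D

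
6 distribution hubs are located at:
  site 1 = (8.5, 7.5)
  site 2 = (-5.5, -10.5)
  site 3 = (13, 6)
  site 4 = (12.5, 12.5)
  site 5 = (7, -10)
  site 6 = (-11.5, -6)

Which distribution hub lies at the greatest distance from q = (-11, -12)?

Since √ is increasing, it suffices to compare squared distances:
d²(q, site 1) = (-11−8.5)² + (-12−7.5)² = 380.25 + 380.25 = 760.5
d²(q, site 2) = (-11−(-5.5))² + (-12−(-10.5))² = 30.25 + 2.25 = 32.5
d²(q, site 3) = (-11−13)² + (-12−6)² = 576 + 324 = 900
d²(q, site 4) = (-11−12.5)² + (-12−12.5)² = 552.25 + 600.25 = 1152.5
d²(q, site 5) = (-11−7)² + (-12−(-10))² = 324 + 4 = 328
d²(q, site 6) = (-11−(-11.5))² + (-12−(-6))² = 0.25 + 36 = 36.25
The largest is to site 4.

site 4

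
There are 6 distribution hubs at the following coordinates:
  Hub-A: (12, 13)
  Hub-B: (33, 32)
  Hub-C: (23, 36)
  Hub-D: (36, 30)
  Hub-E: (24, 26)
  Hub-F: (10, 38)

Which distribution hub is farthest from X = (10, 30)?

Squared Euclidean distances:
d²(X, Hub-A) = 4 + 289 = 293
d²(X, Hub-B) = 529 + 4 = 533
d²(X, Hub-C) = 169 + 36 = 205
d²(X, Hub-D) = 676 + 0 = 676
d²(X, Hub-E) = 196 + 16 = 212
d²(X, Hub-F) = 0 + 64 = 64
The largest is to Hub-D.

Hub-D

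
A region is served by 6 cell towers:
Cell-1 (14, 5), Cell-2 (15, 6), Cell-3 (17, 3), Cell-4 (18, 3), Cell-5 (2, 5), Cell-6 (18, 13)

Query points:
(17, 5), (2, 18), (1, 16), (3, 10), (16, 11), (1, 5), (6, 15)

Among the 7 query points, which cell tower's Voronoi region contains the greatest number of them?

(17, 5) — d² to each: Cell-1:9, Cell-2:5, Cell-3:4, Cell-4:5, Cell-5:225, Cell-6:65 → nearest is Cell-3
(2, 18) — d² to each: Cell-1:313, Cell-2:313, Cell-3:450, Cell-4:481, Cell-5:169, Cell-6:281 → nearest is Cell-5
(1, 16) — d² to each: Cell-1:290, Cell-2:296, Cell-3:425, Cell-4:458, Cell-5:122, Cell-6:298 → nearest is Cell-5
(3, 10) — d² to each: Cell-1:146, Cell-2:160, Cell-3:245, Cell-4:274, Cell-5:26, Cell-6:234 → nearest is Cell-5
(16, 11) — d² to each: Cell-1:40, Cell-2:26, Cell-3:65, Cell-4:68, Cell-5:232, Cell-6:8 → nearest is Cell-6
(1, 5) — d² to each: Cell-1:169, Cell-2:197, Cell-3:260, Cell-4:293, Cell-5:1, Cell-6:353 → nearest is Cell-5
(6, 15) — d² to each: Cell-1:164, Cell-2:162, Cell-3:265, Cell-4:288, Cell-5:116, Cell-6:148 → nearest is Cell-5
Tally — Cell-3:1, Cell-5:5, Cell-6:1. Cell-5 captures the most (5).

Cell-5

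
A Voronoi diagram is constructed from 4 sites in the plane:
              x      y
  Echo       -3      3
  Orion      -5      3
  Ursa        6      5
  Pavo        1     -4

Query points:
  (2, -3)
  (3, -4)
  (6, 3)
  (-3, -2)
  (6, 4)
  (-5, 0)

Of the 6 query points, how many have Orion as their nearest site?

(2, -3) — d² to each: Echo:61, Orion:85, Ursa:80, Pavo:2 → nearest is Pavo
(3, -4) — d² to each: Echo:85, Orion:113, Ursa:90, Pavo:4 → nearest is Pavo
(6, 3) — d² to each: Echo:81, Orion:121, Ursa:4, Pavo:74 → nearest is Ursa
(-3, -2) — d² to each: Echo:25, Orion:29, Ursa:130, Pavo:20 → nearest is Pavo
(6, 4) — d² to each: Echo:82, Orion:122, Ursa:1, Pavo:89 → nearest is Ursa
(-5, 0) — d² to each: Echo:13, Orion:9, Ursa:146, Pavo:52 → nearest is Orion
1 of the 6 points has Orion as nearest.

1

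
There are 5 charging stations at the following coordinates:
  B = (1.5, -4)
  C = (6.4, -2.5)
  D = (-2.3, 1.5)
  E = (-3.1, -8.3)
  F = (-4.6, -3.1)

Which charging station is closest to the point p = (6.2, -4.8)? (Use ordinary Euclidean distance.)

Compare squared distances (the ordering matches that of the actual distances):
|pB|² = (6.2−1.5)² + (-4.8−(-4))² = 22.09 + 0.64 = 22.73
|pC|² = (6.2−6.4)² + (-4.8−(-2.5))² = 0.04 + 5.29 = 5.33
|pD|² = (6.2−(-2.3))² + (-4.8−1.5)² = 72.25 + 39.69 = 111.94
|pE|² = (6.2−(-3.1))² + (-4.8−(-8.3))² = 86.49 + 12.25 = 98.74
|pF|² = (6.2−(-4.6))² + (-4.8−(-3.1))² = 116.64 + 2.89 = 119.53
Minimum is at C.

C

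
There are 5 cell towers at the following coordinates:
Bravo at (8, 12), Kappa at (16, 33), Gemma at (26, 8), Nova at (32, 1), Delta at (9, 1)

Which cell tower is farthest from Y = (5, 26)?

Compare squared distances (the ordering matches that of the actual distances):
d²(Y, Bravo) = (5−8)² + (26−12)² = 9 + 196 = 205
d²(Y, Kappa) = (5−16)² + (26−33)² = 121 + 49 = 170
d²(Y, Gemma) = (5−26)² + (26−8)² = 441 + 324 = 765
d²(Y, Nova) = (5−32)² + (26−1)² = 729 + 625 = 1354
d²(Y, Delta) = (5−9)² + (26−1)² = 16 + 625 = 641
The largest is to Nova.

Nova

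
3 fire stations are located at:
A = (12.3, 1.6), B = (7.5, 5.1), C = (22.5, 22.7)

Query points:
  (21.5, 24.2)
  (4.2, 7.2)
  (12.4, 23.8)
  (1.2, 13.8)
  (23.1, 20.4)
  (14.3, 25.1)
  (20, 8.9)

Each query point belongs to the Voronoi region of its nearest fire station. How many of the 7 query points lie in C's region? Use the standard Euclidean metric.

4

(21.5, 24.2) — d² to each: A:595.4, B:560.81, C:3.25 → nearest is C
(4.2, 7.2) — d² to each: A:96.97, B:15.3, C:575.14 → nearest is B
(12.4, 23.8) — d² to each: A:492.85, B:373.7, C:103.22 → nearest is C
(1.2, 13.8) — d² to each: A:272.05, B:115.38, C:532.9 → nearest is B
(23.1, 20.4) — d² to each: A:470.08, B:477.45, C:5.65 → nearest is C
(14.3, 25.1) — d² to each: A:556.25, B:446.24, C:73 → nearest is C
(20, 8.9) — d² to each: A:112.58, B:170.69, C:196.69 → nearest is A
4 of the 7 points have C as nearest.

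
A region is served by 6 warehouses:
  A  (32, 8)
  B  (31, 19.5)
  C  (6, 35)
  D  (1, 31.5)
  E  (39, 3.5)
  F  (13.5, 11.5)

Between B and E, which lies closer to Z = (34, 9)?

E

Compare squared distances:
|ZB|² = (34−31)² + (9−19.5)² = 9 + 110.25 = 119.25
|ZE|² = (34−39)² + (9−3.5)² = 25 + 30.25 = 55.25
119.25 > 55.25, so E is closer.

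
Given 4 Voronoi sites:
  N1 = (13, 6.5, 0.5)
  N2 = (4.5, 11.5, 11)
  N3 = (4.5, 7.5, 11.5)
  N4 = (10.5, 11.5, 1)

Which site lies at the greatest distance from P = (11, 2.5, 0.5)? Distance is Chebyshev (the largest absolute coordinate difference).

d(P,N1) = max(2, 4, 0) = 4
d(P,N2) = max(6.5, 9, 10.5) = 10.5
d(P,N3) = max(6.5, 5, 11) = 11
d(P,N4) = max(0.5, 9, 0.5) = 9
The largest is to N3.

N3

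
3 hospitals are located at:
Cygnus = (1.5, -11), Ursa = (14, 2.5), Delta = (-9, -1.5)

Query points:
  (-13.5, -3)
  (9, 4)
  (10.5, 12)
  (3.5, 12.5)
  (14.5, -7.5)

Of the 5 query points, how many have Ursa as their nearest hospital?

4

(-13.5, -3) — d² to each: Cygnus:289, Ursa:786.5, Delta:22.5 → nearest is Delta
(9, 4) — d² to each: Cygnus:281.25, Ursa:27.25, Delta:354.25 → nearest is Ursa
(10.5, 12) — d² to each: Cygnus:610, Ursa:102.5, Delta:562.5 → nearest is Ursa
(3.5, 12.5) — d² to each: Cygnus:556.25, Ursa:210.25, Delta:352.25 → nearest is Ursa
(14.5, -7.5) — d² to each: Cygnus:181.25, Ursa:100.25, Delta:588.25 → nearest is Ursa
4 of the 5 points have Ursa as nearest.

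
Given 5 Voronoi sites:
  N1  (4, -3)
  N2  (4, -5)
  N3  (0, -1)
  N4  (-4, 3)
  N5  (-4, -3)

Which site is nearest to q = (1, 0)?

Compare squared distances (the ordering matches that of the actual distances):
|qN1|² = (1−4)² + (0−(-3))² = 9 + 9 = 18
|qN2|² = (1−4)² + (0−(-5))² = 9 + 25 = 34
|qN3|² = (1−0)² + (0−(-1))² = 1 + 1 = 2
|qN4|² = (1−(-4))² + (0−3)² = 25 + 9 = 34
|qN5|² = (1−(-4))² + (0−(-3))² = 25 + 9 = 34
N3 is nearest.

N3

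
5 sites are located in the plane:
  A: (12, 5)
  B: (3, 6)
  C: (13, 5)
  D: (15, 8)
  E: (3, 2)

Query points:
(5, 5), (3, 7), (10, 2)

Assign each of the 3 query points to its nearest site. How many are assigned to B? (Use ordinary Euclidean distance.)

2

(5, 5) — d² to each: A:49, B:5, C:64, D:109, E:13 → nearest is B
(3, 7) — d² to each: A:85, B:1, C:104, D:145, E:25 → nearest is B
(10, 2) — d² to each: A:13, B:65, C:18, D:61, E:49 → nearest is A
2 of the 3 points have B as nearest.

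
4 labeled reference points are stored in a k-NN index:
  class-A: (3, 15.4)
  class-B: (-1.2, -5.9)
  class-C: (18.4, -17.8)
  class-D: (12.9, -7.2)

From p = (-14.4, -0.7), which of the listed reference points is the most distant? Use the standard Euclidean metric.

Compare squared distances (the ordering matches that of the actual distances):
d²(p, class-A) = (-14.4−3)² + (-0.7−15.4)² = 302.76 + 259.21 = 561.97
d²(p, class-B) = (-14.4−(-1.2))² + (-0.7−(-5.9))² = 174.24 + 27.04 = 201.28
d²(p, class-C) = (-14.4−18.4)² + (-0.7−(-17.8))² = 1075.84 + 292.41 = 1368.25
d²(p, class-D) = (-14.4−12.9)² + (-0.7−(-7.2))² = 745.29 + 42.25 = 787.54
The largest is to class-C.

class-C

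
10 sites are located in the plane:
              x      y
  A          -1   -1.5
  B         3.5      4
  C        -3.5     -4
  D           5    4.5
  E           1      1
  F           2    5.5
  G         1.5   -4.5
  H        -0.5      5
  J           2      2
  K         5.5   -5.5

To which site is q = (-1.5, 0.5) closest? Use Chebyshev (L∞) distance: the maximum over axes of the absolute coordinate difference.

d(q,A) = max(0.5, 2) = 2
d(q,B) = max(5, 3.5) = 5
d(q,C) = max(2, 4.5) = 4.5
d(q,D) = max(6.5, 4) = 6.5
d(q,E) = max(2.5, 0.5) = 2.5
d(q,F) = max(3.5, 5) = 5
d(q,G) = max(3, 5) = 5
d(q,H) = max(1, 4.5) = 4.5
d(q,J) = max(3.5, 1.5) = 3.5
d(q,K) = max(7, 6) = 7
A is nearest.

A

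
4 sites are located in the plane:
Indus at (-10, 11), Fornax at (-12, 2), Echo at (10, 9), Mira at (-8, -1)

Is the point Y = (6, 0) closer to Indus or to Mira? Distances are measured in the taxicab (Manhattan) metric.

Mira

d(Y, Indus) = |6−(-10)| + |0−11| = 16 + 11 = 27
d(Y, Mira) = |6−(-8)| + |0−(-1)| = 14 + 1 = 15
27 > 15, so Mira is closer.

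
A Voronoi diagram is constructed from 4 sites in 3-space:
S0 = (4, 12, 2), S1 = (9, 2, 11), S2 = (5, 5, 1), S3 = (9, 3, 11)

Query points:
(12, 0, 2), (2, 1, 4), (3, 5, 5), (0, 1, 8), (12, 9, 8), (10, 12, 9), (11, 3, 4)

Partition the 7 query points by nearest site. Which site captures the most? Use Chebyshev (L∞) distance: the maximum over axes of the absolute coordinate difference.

S2

(12, 0, 2) — d to each: S0:12, S1:9, S2:7, S3:9 → nearest is S2
(2, 1, 4) — d to each: S0:11, S1:7, S2:4, S3:7 → nearest is S2
(3, 5, 5) — d to each: S0:7, S1:6, S2:4, S3:6 → nearest is S2
(0, 1, 8) — d to each: S0:11, S1:9, S2:7, S3:9 → nearest is S2
(12, 9, 8) — d to each: S0:8, S1:7, S2:7, S3:6 → nearest is S3
(10, 12, 9) — d to each: S0:7, S1:10, S2:8, S3:9 → nearest is S0
(11, 3, 4) — d to each: S0:9, S1:7, S2:6, S3:7 → nearest is S2
Tally — S0:1, S2:5, S3:1. S2 captures the most (5).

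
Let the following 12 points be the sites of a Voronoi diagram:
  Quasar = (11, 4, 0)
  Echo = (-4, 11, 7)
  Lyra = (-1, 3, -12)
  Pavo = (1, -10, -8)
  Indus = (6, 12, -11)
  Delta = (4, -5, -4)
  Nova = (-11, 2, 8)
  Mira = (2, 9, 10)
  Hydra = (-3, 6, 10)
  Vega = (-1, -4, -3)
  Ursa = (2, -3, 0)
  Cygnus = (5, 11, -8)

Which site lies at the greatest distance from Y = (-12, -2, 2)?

Squared Euclidean distances:
d²(Y, Quasar) = (-12−11)² + (-2−4)² + (2−0)² = 529 + 36 + 4 = 569
d²(Y, Echo) = (-12−(-4))² + (-2−11)² + (2−7)² = 64 + 169 + 25 = 258
d²(Y, Lyra) = (-12−(-1))² + (-2−3)² + (2−(-12))² = 121 + 25 + 196 = 342
d²(Y, Pavo) = (-12−1)² + (-2−(-10))² + (2−(-8))² = 169 + 64 + 100 = 333
d²(Y, Indus) = (-12−6)² + (-2−12)² + (2−(-11))² = 324 + 196 + 169 = 689
d²(Y, Delta) = (-12−4)² + (-2−(-5))² + (2−(-4))² = 256 + 9 + 36 = 301
d²(Y, Nova) = (-12−(-11))² + (-2−2)² + (2−8)² = 1 + 16 + 36 = 53
d²(Y, Mira) = (-12−2)² + (-2−9)² + (2−10)² = 196 + 121 + 64 = 381
d²(Y, Hydra) = (-12−(-3))² + (-2−6)² + (2−10)² = 81 + 64 + 64 = 209
d²(Y, Vega) = (-12−(-1))² + (-2−(-4))² + (2−(-3))² = 121 + 4 + 25 = 150
d²(Y, Ursa) = (-12−2)² + (-2−(-3))² + (2−0)² = 196 + 1 + 4 = 201
d²(Y, Cygnus) = (-12−5)² + (-2−11)² + (2−(-8))² = 289 + 169 + 100 = 558
The largest is to Indus.

Indus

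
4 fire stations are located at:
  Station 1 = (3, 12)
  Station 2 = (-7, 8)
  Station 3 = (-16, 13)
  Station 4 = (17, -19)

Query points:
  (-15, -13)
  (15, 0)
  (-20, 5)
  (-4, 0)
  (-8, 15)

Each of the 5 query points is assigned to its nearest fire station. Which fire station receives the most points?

Station 2

(-15, -13) — d² to each: Station 1:949, Station 2:505, Station 3:677, Station 4:1060 → nearest is Station 2
(15, 0) — d² to each: Station 1:288, Station 2:548, Station 3:1130, Station 4:365 → nearest is Station 1
(-20, 5) — d² to each: Station 1:578, Station 2:178, Station 3:80, Station 4:1945 → nearest is Station 3
(-4, 0) — d² to each: Station 1:193, Station 2:73, Station 3:313, Station 4:802 → nearest is Station 2
(-8, 15) — d² to each: Station 1:130, Station 2:50, Station 3:68, Station 4:1781 → nearest is Station 2
Tally — Station 1:1, Station 2:3, Station 3:1. Station 2 captures the most (3).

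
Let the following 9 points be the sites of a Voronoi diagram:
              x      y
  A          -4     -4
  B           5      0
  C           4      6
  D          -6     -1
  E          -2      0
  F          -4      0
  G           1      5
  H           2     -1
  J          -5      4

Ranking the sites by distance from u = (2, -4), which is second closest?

Compare squared distances (the ordering matches that of the actual distances):
|uA|² = (2−(-4))² + (-4−(-4))² = 36 + 0 = 36
|uB|² = (2−5)² + (-4−0)² = 9 + 16 = 25
|uC|² = (2−4)² + (-4−6)² = 4 + 100 = 104
|uD|² = (2−(-6))² + (-4−(-1))² = 64 + 9 = 73
|uE|² = (2−(-2))² + (-4−0)² = 16 + 16 = 32
|uF|² = (2−(-4))² + (-4−0)² = 36 + 16 = 52
|uG|² = (2−1)² + (-4−5)² = 1 + 81 = 82
|uH|² = (2−2)² + (-4−(-1))² = 0 + 9 = 9
|uJ|² = (2−(-5))² + (-4−4)² = 49 + 64 = 113
Sorted ascending: H, B, E, … — the second-nearest is B.

B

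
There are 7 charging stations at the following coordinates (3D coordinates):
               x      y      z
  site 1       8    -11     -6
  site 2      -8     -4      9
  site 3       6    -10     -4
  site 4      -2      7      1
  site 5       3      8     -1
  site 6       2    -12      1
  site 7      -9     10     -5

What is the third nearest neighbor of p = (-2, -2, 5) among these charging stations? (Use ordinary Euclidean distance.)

site 6

Compare squared distances (the ordering matches that of the actual distances):
d²(p, site 1) = 100 + 81 + 121 = 302
d²(p, site 2) = 36 + 4 + 16 = 56
d²(p, site 3) = 64 + 64 + 81 = 209
d²(p, site 4) = 0 + 81 + 16 = 97
d²(p, site 5) = 25 + 100 + 36 = 161
d²(p, site 6) = 16 + 100 + 16 = 132
d²(p, site 7) = 49 + 144 + 100 = 293
Sorted ascending: site 2, site 4, site 6, site 5, … — the third-nearest is site 6.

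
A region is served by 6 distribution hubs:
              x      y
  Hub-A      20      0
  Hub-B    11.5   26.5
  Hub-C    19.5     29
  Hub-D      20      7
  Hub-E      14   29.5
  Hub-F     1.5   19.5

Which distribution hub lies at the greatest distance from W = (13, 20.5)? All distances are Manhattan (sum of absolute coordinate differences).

Hub-A

d(W, Hub-A) = |13−20| + |20.5−0| = 7 + 20.5 = 27.5
d(W, Hub-B) = |13−11.5| + |20.5−26.5| = 1.5 + 6 = 7.5
d(W, Hub-C) = |13−19.5| + |20.5−29| = 6.5 + 8.5 = 15
d(W, Hub-D) = |13−20| + |20.5−7| = 7 + 13.5 = 20.5
d(W, Hub-E) = |13−14| + |20.5−29.5| = 1 + 9 = 10
d(W, Hub-F) = |13−1.5| + |20.5−19.5| = 11.5 + 1 = 12.5
The largest is to Hub-A.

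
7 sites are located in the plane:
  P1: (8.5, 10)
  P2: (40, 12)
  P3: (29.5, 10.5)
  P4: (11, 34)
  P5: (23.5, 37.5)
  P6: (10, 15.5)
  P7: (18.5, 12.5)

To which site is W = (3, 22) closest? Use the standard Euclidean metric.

Since √ is increasing, it suffices to compare squared distances:
|WP1|² = (3−8.5)² + (22−10)² = 30.25 + 144 = 174.25
|WP2|² = (3−40)² + (22−12)² = 1369 + 100 = 1469
|WP3|² = (3−29.5)² + (22−10.5)² = 702.25 + 132.25 = 834.5
|WP4|² = (3−11)² + (22−34)² = 64 + 144 = 208
|WP5|² = (3−23.5)² + (22−37.5)² = 420.25 + 240.25 = 660.5
|WP6|² = (3−10)² + (22−15.5)² = 49 + 42.25 = 91.25
|WP7|² = (3−18.5)² + (22−12.5)² = 240.25 + 90.25 = 330.5
Minimum is at P6.

P6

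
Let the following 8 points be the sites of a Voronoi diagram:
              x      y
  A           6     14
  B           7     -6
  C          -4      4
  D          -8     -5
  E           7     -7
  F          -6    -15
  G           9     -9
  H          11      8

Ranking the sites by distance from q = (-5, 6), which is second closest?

D

Since √ is increasing, it suffices to compare squared distances:
|qA|² = (-5−6)² + (6−14)² = 121 + 64 = 185
|qB|² = (-5−7)² + (6−(-6))² = 144 + 144 = 288
|qC|² = (-5−(-4))² + (6−4)² = 1 + 4 = 5
|qD|² = (-5−(-8))² + (6−(-5))² = 9 + 121 = 130
|qE|² = (-5−7)² + (6−(-7))² = 144 + 169 = 313
|qF|² = (-5−(-6))² + (6−(-15))² = 1 + 441 = 442
|qG|² = (-5−9)² + (6−(-9))² = 196 + 225 = 421
|qH|² = (-5−11)² + (6−8)² = 256 + 4 = 260
Sorted ascending: C, D, A, … — the second-nearest is D.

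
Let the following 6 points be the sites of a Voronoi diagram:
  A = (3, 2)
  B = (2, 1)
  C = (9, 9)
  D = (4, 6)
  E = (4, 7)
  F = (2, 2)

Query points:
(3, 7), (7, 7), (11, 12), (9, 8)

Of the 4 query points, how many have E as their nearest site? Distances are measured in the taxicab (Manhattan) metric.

(3, 7) — d to each: A:5, B:7, C:8, D:2, E:1, F:6 → nearest is E
(7, 7) — d to each: A:9, B:11, C:4, D:4, E:3, F:10 → nearest is E
(11, 12) — d to each: A:18, B:20, C:5, D:13, E:12, F:19 → nearest is C
(9, 8) — d to each: A:12, B:14, C:1, D:7, E:6, F:13 → nearest is C
2 of the 4 points have E as nearest.

2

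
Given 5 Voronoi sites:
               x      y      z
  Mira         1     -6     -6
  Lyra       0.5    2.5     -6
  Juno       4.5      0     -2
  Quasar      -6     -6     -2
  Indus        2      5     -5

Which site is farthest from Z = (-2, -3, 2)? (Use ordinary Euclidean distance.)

Squared Euclidean distances:
d²(Z, Mira) = (-2−1)² + (-3−(-6))² + (2−(-6))² = 9 + 9 + 64 = 82
d²(Z, Lyra) = (-2−0.5)² + (-3−2.5)² + (2−(-6))² = 6.25 + 30.25 + 64 = 100.5
d²(Z, Juno) = (-2−4.5)² + (-3−0)² + (2−(-2))² = 42.25 + 9 + 16 = 67.25
d²(Z, Quasar) = (-2−(-6))² + (-3−(-6))² + (2−(-2))² = 16 + 9 + 16 = 41
d²(Z, Indus) = (-2−2)² + (-3−5)² + (2−(-5))² = 16 + 64 + 49 = 129
The largest is to Indus.

Indus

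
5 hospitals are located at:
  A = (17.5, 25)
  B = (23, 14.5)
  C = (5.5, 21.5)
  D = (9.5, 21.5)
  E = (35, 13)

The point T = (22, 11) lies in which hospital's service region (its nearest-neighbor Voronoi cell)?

Since √ is increasing, it suffices to compare squared distances:
|TA|² = 20.25 + 196 = 216.25
|TB|² = 1 + 12.25 = 13.25
|TC|² = 272.25 + 110.25 = 382.5
|TD|² = 156.25 + 110.25 = 266.5
|TE|² = 169 + 4 = 173
B is nearest.

B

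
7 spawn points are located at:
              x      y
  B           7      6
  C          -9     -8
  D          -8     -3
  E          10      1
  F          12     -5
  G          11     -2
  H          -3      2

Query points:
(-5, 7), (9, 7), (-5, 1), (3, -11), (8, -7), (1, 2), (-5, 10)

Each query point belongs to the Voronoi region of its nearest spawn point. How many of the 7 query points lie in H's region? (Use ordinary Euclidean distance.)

(-5, 7) — d² to each: B:145, C:241, D:109, E:261, F:433, G:337, H:29 → nearest is H
(9, 7) — d² to each: B:5, C:549, D:389, E:37, F:153, G:85, H:169 → nearest is B
(-5, 1) — d² to each: B:169, C:97, D:25, E:225, F:325, G:265, H:5 → nearest is H
(3, -11) — d² to each: B:305, C:153, D:185, E:193, F:117, G:145, H:205 → nearest is F
(8, -7) — d² to each: B:170, C:290, D:272, E:68, F:20, G:34, H:202 → nearest is F
(1, 2) — d² to each: B:52, C:200, D:106, E:82, F:170, G:116, H:16 → nearest is H
(-5, 10) — d² to each: B:160, C:340, D:178, E:306, F:514, G:400, H:68 → nearest is H
4 of the 7 points have H as nearest.

4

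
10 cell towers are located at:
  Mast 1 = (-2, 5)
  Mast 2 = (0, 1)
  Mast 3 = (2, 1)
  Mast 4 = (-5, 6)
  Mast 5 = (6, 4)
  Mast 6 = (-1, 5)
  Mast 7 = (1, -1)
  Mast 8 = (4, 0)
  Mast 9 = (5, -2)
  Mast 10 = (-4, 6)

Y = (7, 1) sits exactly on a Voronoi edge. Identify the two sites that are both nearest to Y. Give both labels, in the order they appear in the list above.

Mast 5 and Mast 8

Squared distances from Y to each site:
d²(Y, Mast 1) = 81 + 16 = 97
d²(Y, Mast 2) = 49 + 0 = 49
d²(Y, Mast 3) = 25 + 0 = 25
d²(Y, Mast 4) = 144 + 25 = 169
d²(Y, Mast 5) = 1 + 9 = 10
d²(Y, Mast 6) = 64 + 16 = 80
d²(Y, Mast 7) = 36 + 4 = 40
d²(Y, Mast 8) = 9 + 1 = 10
d²(Y, Mast 9) = 4 + 9 = 13
d²(Y, Mast 10) = 121 + 25 = 146
Y is equidistant from Mast 5 and Mast 8 (both at squared distance 10), and every other site is strictly farther — so Y lies on the Mast 5–Mast 8 Voronoi edge.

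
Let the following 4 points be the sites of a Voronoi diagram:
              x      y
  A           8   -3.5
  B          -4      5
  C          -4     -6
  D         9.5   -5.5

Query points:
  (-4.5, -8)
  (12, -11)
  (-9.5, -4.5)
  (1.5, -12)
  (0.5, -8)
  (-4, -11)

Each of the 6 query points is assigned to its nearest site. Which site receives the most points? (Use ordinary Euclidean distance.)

C

(-4.5, -8) — d² to each: A:176.5, B:169.25, C:4.25, D:202.25 → nearest is C
(12, -11) — d² to each: A:72.25, B:512, C:281, D:36.5 → nearest is D
(-9.5, -4.5) — d² to each: A:307.25, B:120.5, C:32.5, D:362 → nearest is C
(1.5, -12) — d² to each: A:114.5, B:319.25, C:66.25, D:106.25 → nearest is C
(0.5, -8) — d² to each: A:76.5, B:189.25, C:24.25, D:87.25 → nearest is C
(-4, -11) — d² to each: A:200.25, B:256, C:25, D:212.5 → nearest is C
Tally — C:5, D:1. C captures the most (5).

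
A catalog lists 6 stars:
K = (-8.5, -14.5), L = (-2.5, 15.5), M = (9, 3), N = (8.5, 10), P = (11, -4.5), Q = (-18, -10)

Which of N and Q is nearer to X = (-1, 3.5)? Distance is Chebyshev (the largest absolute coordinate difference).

N

d(X,N) = max(9.5, 6.5) = 9.5
d(X,Q) = max(17, 13.5) = 17
9.5 < 17, so N is closer.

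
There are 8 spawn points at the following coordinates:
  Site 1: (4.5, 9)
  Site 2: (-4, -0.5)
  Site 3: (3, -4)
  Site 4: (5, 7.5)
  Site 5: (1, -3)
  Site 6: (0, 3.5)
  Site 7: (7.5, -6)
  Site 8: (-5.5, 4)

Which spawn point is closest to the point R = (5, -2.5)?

Squared Euclidean distances:
d²(R, Site 1) = 0.25 + 132.25 = 132.5
d²(R, Site 2) = 81 + 4 = 85
d²(R, Site 3) = 4 + 2.25 = 6.25
d²(R, Site 4) = 0 + 100 = 100
d²(R, Site 5) = 16 + 0.25 = 16.25
d²(R, Site 6) = 25 + 36 = 61
d²(R, Site 7) = 6.25 + 12.25 = 18.5
d²(R, Site 8) = 110.25 + 42.25 = 152.5
Minimum is at Site 3.

Site 3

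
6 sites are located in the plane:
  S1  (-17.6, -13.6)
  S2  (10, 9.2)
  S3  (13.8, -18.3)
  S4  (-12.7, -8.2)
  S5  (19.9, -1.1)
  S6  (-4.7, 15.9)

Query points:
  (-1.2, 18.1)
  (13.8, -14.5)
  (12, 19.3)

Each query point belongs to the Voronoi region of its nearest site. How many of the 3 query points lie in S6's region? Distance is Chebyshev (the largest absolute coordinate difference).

(-1.2, 18.1) — d to each: S1:31.7, S2:11.2, S3:36.4, S4:26.3, S5:21.1, S6:3.5 → nearest is S6
(13.8, -14.5) — d to each: S1:31.4, S2:23.7, S3:3.8, S4:26.5, S5:13.4, S6:30.4 → nearest is S3
(12, 19.3) — d to each: S1:32.9, S2:10.1, S3:37.6, S4:27.5, S5:20.4, S6:16.7 → nearest is S2
1 of the 3 points has S6 as nearest.

1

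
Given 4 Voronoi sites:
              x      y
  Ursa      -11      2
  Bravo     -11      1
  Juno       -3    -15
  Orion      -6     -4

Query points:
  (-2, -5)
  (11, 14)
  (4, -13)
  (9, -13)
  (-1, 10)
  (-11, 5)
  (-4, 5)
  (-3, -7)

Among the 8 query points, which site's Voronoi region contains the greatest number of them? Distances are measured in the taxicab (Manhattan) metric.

(-2, -5) — d to each: Ursa:16, Bravo:15, Juno:11, Orion:5 → nearest is Orion
(11, 14) — d to each: Ursa:34, Bravo:35, Juno:43, Orion:35 → nearest is Ursa
(4, -13) — d to each: Ursa:30, Bravo:29, Juno:9, Orion:19 → nearest is Juno
(9, -13) — d to each: Ursa:35, Bravo:34, Juno:14, Orion:24 → nearest is Juno
(-1, 10) — d to each: Ursa:18, Bravo:19, Juno:27, Orion:19 → nearest is Ursa
(-11, 5) — d to each: Ursa:3, Bravo:4, Juno:28, Orion:14 → nearest is Ursa
(-4, 5) — d to each: Ursa:10, Bravo:11, Juno:21, Orion:11 → nearest is Ursa
(-3, -7) — d to each: Ursa:17, Bravo:16, Juno:8, Orion:6 → nearest is Orion
Tally — Ursa:4, Juno:2, Orion:2. Ursa captures the most (4).

Ursa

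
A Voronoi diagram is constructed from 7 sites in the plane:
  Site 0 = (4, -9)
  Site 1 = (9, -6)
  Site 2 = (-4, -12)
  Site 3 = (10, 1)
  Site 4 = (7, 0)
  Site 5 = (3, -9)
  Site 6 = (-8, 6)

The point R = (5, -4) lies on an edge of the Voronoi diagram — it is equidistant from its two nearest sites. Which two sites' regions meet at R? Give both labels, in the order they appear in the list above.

Squared distances from R to each site:
d²(R, Site 0) = (5−4)² + (-4−(-9))² = 1 + 25 = 26
d²(R, Site 1) = (5−9)² + (-4−(-6))² = 16 + 4 = 20
d²(R, Site 2) = (5−(-4))² + (-4−(-12))² = 81 + 64 = 145
d²(R, Site 3) = (5−10)² + (-4−1)² = 25 + 25 = 50
d²(R, Site 4) = (5−7)² + (-4−0)² = 4 + 16 = 20
d²(R, Site 5) = (5−3)² + (-4−(-9))² = 4 + 25 = 29
d²(R, Site 6) = (5−(-8))² + (-4−6)² = 169 + 100 = 269
R is equidistant from Site 1 and Site 4 (both at squared distance 20), and every other site is strictly farther — so R lies on the Site 1–Site 4 Voronoi edge.

Site 1 and Site 4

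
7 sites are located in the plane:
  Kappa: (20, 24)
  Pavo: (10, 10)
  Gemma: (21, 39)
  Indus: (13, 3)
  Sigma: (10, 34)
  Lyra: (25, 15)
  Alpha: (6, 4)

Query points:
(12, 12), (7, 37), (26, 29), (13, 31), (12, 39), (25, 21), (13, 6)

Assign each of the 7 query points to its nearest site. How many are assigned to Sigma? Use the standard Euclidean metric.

3

(12, 12) — d² to each: Kappa:208, Pavo:8, Gemma:810, Indus:82, Sigma:488, Lyra:178, Alpha:100 → nearest is Pavo
(7, 37) — d² to each: Kappa:338, Pavo:738, Gemma:200, Indus:1192, Sigma:18, Lyra:808, Alpha:1090 → nearest is Sigma
(26, 29) — d² to each: Kappa:61, Pavo:617, Gemma:125, Indus:845, Sigma:281, Lyra:197, Alpha:1025 → nearest is Kappa
(13, 31) — d² to each: Kappa:98, Pavo:450, Gemma:128, Indus:784, Sigma:18, Lyra:400, Alpha:778 → nearest is Sigma
(12, 39) — d² to each: Kappa:289, Pavo:845, Gemma:81, Indus:1297, Sigma:29, Lyra:745, Alpha:1261 → nearest is Sigma
(25, 21) — d² to each: Kappa:34, Pavo:346, Gemma:340, Indus:468, Sigma:394, Lyra:36, Alpha:650 → nearest is Kappa
(13, 6) — d² to each: Kappa:373, Pavo:25, Gemma:1153, Indus:9, Sigma:793, Lyra:225, Alpha:53 → nearest is Indus
3 of the 7 points have Sigma as nearest.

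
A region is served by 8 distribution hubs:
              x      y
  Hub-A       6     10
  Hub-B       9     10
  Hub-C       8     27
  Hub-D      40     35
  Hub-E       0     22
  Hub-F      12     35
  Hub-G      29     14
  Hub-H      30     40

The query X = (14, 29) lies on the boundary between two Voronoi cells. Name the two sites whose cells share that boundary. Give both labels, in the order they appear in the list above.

Squared distances from X to each site:
d²(X, Hub-A) = (14−6)² + (29−10)² = 64 + 361 = 425
d²(X, Hub-B) = (14−9)² + (29−10)² = 25 + 361 = 386
d²(X, Hub-C) = (14−8)² + (29−27)² = 36 + 4 = 40
d²(X, Hub-D) = (14−40)² + (29−35)² = 676 + 36 = 712
d²(X, Hub-E) = (14−0)² + (29−22)² = 196 + 49 = 245
d²(X, Hub-F) = (14−12)² + (29−35)² = 4 + 36 = 40
d²(X, Hub-G) = (14−29)² + (29−14)² = 225 + 225 = 450
d²(X, Hub-H) = (14−30)² + (29−40)² = 256 + 121 = 377
X is equidistant from Hub-C and Hub-F (both at squared distance 40), and every other site is strictly farther — so X lies on the Hub-C–Hub-F Voronoi edge.

Hub-C and Hub-F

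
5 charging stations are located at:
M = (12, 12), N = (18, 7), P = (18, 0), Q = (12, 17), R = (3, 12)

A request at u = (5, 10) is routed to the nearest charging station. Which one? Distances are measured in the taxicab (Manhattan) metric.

d(u,M) = |5−12| + |10−12| = 7 + 2 = 9
d(u,N) = |5−18| + |10−7| = 13 + 3 = 16
d(u,P) = |5−18| + |10−0| = 13 + 10 = 23
d(u,Q) = |5−12| + |10−17| = 7 + 7 = 14
d(u,R) = |5−3| + |10−12| = 2 + 2 = 4
Minimum is at R.

R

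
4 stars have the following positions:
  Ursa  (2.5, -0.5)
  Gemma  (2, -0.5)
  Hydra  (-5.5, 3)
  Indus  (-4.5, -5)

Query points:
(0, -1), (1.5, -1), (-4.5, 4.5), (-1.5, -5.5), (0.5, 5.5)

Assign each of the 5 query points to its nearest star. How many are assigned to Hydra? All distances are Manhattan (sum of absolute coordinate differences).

(0, -1) — d to each: Ursa:3, Gemma:2.5, Hydra:9.5, Indus:8.5 → nearest is Gemma
(1.5, -1) — d to each: Ursa:1.5, Gemma:1, Hydra:11, Indus:10 → nearest is Gemma
(-4.5, 4.5) — d to each: Ursa:12, Gemma:11.5, Hydra:2.5, Indus:9.5 → nearest is Hydra
(-1.5, -5.5) — d to each: Ursa:9, Gemma:8.5, Hydra:12.5, Indus:3.5 → nearest is Indus
(0.5, 5.5) — d to each: Ursa:8, Gemma:7.5, Hydra:8.5, Indus:15.5 → nearest is Gemma
1 of the 5 points has Hydra as nearest.

1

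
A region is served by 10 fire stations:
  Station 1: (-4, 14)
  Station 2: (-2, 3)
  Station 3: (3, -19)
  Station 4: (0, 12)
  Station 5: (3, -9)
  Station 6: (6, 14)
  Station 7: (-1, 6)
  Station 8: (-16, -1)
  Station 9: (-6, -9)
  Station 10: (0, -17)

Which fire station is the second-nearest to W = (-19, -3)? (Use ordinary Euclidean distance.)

Station 9

Since √ is increasing, it suffices to compare squared distances:
d²(W, Station 1) = (-19−(-4))² + (-3−14)² = 225 + 289 = 514
d²(W, Station 2) = (-19−(-2))² + (-3−3)² = 289 + 36 = 325
d²(W, Station 3) = (-19−3)² + (-3−(-19))² = 484 + 256 = 740
d²(W, Station 4) = (-19−0)² + (-3−12)² = 361 + 225 = 586
d²(W, Station 5) = (-19−3)² + (-3−(-9))² = 484 + 36 = 520
d²(W, Station 6) = (-19−6)² + (-3−14)² = 625 + 289 = 914
d²(W, Station 7) = (-19−(-1))² + (-3−6)² = 324 + 81 = 405
d²(W, Station 8) = (-19−(-16))² + (-3−(-1))² = 9 + 4 = 13
d²(W, Station 9) = (-19−(-6))² + (-3−(-9))² = 169 + 36 = 205
d²(W, Station 10) = (-19−0)² + (-3−(-17))² = 361 + 196 = 557
Sorted ascending: Station 8, Station 9, Station 2, … — the second-nearest is Station 9.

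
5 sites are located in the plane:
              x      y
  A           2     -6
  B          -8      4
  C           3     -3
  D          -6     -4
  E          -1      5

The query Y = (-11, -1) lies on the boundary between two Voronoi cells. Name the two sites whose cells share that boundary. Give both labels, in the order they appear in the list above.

B and D

Squared distances from Y to each site:
|YA|² = 169 + 25 = 194
|YB|² = 9 + 25 = 34
|YC|² = 196 + 4 = 200
|YD|² = 25 + 9 = 34
|YE|² = 100 + 36 = 136
Y is equidistant from B and D (both at squared distance 34), and every other site is strictly farther — so Y lies on the B–D Voronoi edge.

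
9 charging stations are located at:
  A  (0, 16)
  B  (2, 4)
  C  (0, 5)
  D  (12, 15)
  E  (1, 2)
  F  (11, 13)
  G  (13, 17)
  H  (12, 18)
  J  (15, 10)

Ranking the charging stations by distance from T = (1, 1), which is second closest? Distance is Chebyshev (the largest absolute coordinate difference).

B

d(T,A) = max(1, 15) = 15
d(T,B) = max(1, 3) = 3
d(T,C) = max(1, 4) = 4
d(T,D) = max(11, 14) = 14
d(T,E) = max(0, 1) = 1
d(T,F) = max(10, 12) = 12
d(T,G) = max(12, 16) = 16
d(T,H) = max(11, 17) = 17
d(T,J) = max(14, 9) = 14
Sorted ascending: E, B, C, … — the second-nearest is B.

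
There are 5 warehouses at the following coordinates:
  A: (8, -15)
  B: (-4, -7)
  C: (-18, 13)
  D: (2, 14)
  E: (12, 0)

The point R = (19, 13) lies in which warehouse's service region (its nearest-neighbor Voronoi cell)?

Since √ is increasing, it suffices to compare squared distances:
|RA|² = (19−8)² + (13−(-15))² = 121 + 784 = 905
|RB|² = (19−(-4))² + (13−(-7))² = 529 + 400 = 929
|RC|² = (19−(-18))² + (13−13)² = 1369 + 0 = 1369
|RD|² = (19−2)² + (13−14)² = 289 + 1 = 290
|RE|² = (19−12)² + (13−0)² = 49 + 169 = 218
E is nearest.

E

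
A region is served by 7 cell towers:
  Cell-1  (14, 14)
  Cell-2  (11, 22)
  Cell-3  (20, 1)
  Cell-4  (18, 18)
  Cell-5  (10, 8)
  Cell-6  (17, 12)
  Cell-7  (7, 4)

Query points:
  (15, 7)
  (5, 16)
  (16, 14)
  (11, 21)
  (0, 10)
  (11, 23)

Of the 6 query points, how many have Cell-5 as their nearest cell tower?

1

(15, 7) — d² to each: Cell-1:50, Cell-2:241, Cell-3:61, Cell-4:130, Cell-5:26, Cell-6:29, Cell-7:73 → nearest is Cell-5
(5, 16) — d² to each: Cell-1:85, Cell-2:72, Cell-3:450, Cell-4:173, Cell-5:89, Cell-6:160, Cell-7:148 → nearest is Cell-2
(16, 14) — d² to each: Cell-1:4, Cell-2:89, Cell-3:185, Cell-4:20, Cell-5:72, Cell-6:5, Cell-7:181 → nearest is Cell-1
(11, 21) — d² to each: Cell-1:58, Cell-2:1, Cell-3:481, Cell-4:58, Cell-5:170, Cell-6:117, Cell-7:305 → nearest is Cell-2
(0, 10) — d² to each: Cell-1:212, Cell-2:265, Cell-3:481, Cell-4:388, Cell-5:104, Cell-6:293, Cell-7:85 → nearest is Cell-7
(11, 23) — d² to each: Cell-1:90, Cell-2:1, Cell-3:565, Cell-4:74, Cell-5:226, Cell-6:157, Cell-7:377 → nearest is Cell-2
1 of the 6 points has Cell-5 as nearest.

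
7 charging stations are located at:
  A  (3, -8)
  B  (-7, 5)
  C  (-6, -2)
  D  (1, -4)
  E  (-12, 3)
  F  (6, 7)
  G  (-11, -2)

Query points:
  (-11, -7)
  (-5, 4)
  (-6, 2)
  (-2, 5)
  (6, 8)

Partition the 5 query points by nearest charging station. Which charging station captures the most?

B

(-11, -7) — d² to each: A:197, B:160, C:50, D:153, E:101, F:485, G:25 → nearest is G
(-5, 4) — d² to each: A:208, B:5, C:37, D:100, E:50, F:130, G:72 → nearest is B
(-6, 2) — d² to each: A:181, B:10, C:16, D:85, E:37, F:169, G:41 → nearest is B
(-2, 5) — d² to each: A:194, B:25, C:65, D:90, E:104, F:68, G:130 → nearest is B
(6, 8) — d² to each: A:265, B:178, C:244, D:169, E:349, F:1, G:389 → nearest is F
Tally — B:3, F:1, G:1. B captures the most (3).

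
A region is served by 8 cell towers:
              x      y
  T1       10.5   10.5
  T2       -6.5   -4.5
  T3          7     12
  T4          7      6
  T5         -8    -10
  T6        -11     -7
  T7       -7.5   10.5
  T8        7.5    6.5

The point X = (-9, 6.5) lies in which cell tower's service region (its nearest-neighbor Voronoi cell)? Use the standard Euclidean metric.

Since √ is increasing, it suffices to compare squared distances:
|XT1|² = 380.25 + 16 = 396.25
|XT2|² = 6.25 + 121 = 127.25
|XT3|² = 256 + 30.25 = 286.25
|XT4|² = 256 + 0.25 = 256.25
|XT5|² = 1 + 272.25 = 273.25
|XT6|² = 4 + 182.25 = 186.25
|XT7|² = 2.25 + 16 = 18.25
|XT8|² = 272.25 + 0 = 272.25
Minimum is at T7.

T7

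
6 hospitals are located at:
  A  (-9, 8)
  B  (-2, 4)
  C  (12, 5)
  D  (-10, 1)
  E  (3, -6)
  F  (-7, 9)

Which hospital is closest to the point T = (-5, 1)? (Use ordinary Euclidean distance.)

B

Since √ is increasing, it suffices to compare squared distances:
|TA|² = (-5−(-9))² + (1−8)² = 16 + 49 = 65
|TB|² = (-5−(-2))² + (1−4)² = 9 + 9 = 18
|TC|² = (-5−12)² + (1−5)² = 289 + 16 = 305
|TD|² = (-5−(-10))² + (1−1)² = 25 + 0 = 25
|TE|² = (-5−3)² + (1−(-6))² = 64 + 49 = 113
|TF|² = (-5−(-7))² + (1−9)² = 4 + 64 = 68
The smallest is to B, so T lies in the Voronoi region of B.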